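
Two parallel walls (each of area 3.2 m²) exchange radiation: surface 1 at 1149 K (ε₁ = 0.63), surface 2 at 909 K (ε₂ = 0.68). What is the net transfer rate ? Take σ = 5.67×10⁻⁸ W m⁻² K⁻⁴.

For two large parallel gray plates, q = σ(T₁⁴ − T₂⁴) / (1/ε₁ + 1/ε₂ − 1).
1/ε₁ + 1/ε₂ − 1 = 1/0.63 + 1/0.68 − 1 = 2.058.
T₁⁴ − T₂⁴ = 1.74×10^12 − 6.83×10^11 = 1.06×10^12 K⁴.
q = 5.67×10⁻⁸ × 1.06×10^12 / 2.058 = 29200 W/m².
Q = q·A = 29200 × 3.2 = 93500 W.

Q ≈ 93500 W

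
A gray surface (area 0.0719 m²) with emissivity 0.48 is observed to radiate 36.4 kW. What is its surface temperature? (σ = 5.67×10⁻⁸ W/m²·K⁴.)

T ≈ 2080 K

From P = εσAT⁴, T = (P / εσA)^(1/4) = (36400 / (0.48 × 5.67×10⁻⁸ × 0.0719))^(1/4).
T = (1.86×10^13)^(1/4) = 2080 K.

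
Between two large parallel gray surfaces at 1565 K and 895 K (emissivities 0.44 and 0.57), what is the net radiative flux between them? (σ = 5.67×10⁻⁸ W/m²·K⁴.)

For two large parallel gray plates, q = σ(T₁⁴ − T₂⁴) / (1/ε₁ + 1/ε₂ − 1).
1/ε₁ + 1/ε₂ − 1 = 1/0.44 + 1/0.57 − 1 = 3.027.
T₁⁴ − T₂⁴ = 6.00×10^12 − 6.42×10^11 = 5.36×10^12 K⁴.
q = 5.67×10⁻⁸ × 5.36×10^12 / 3.027 = 1.00×10^5 W/m².

q ≈ 1.00×10^5 W/m²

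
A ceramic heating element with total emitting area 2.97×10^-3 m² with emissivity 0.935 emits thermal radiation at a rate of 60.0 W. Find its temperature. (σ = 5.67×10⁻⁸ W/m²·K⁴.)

T ≈ 786 K

From P = εσAT⁴, T = (P / εσA)^(1/4) = (60.0 / (0.935 × 5.67×10⁻⁸ × 2.97×10^-3))^(1/4).
T = (3.81×10^11)^(1/4) = 786 K.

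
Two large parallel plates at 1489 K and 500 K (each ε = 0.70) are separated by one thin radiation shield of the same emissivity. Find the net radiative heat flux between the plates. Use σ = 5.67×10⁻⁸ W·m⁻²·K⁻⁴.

Each of the 2 gaps contributes resistance (2/ε − 1) = 2/0.70 − 1 = 1.857; total = 3.714.
q = σ(T₁⁴ − T₂⁴) / 3.714 = 5.67×10⁻⁸ × 4.85×10^12 / 3.714 = 74100 W/m².

q ≈ 74100 W/m²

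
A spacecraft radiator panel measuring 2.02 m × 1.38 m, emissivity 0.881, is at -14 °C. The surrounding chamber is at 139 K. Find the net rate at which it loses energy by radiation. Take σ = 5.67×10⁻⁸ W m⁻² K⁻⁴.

Q ≈ 575 W

A = 2.02 × 1.38 = 2.79 m².
Convert: -14 °C = 259 K.
Q = εσA(T⁴ − T_s⁴). T⁴ − T_s⁴ = (259)⁴ − (139)⁴ = 4.50×10^9 − 3.73×10^8 = 4.13×10^9 K⁴.
Q = 0.881 × 5.67×10⁻⁸ × 2.79 × 4.13×10^9 = 575 W.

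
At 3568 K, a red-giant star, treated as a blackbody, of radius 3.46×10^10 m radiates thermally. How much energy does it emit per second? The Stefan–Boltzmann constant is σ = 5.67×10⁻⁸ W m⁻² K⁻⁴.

P ≈ 1.38×10^29 W

A = 4πr² = 4π × (3.46×10^10)² = 1.50×10^22 m².
P = σAT⁴ = 5.67×10⁻⁸ × 1.50×10^22 × (3568)⁴ = 5.67×10⁻⁸ × 1.50×10^22 × 1.62×10^14.
P = 1.38×10^29 W.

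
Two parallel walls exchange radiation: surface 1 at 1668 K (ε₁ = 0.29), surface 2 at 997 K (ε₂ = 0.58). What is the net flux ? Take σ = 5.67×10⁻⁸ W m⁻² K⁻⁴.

For two large parallel gray plates, q = σ(T₁⁴ − T₂⁴) / (1/ε₁ + 1/ε₂ − 1).
1/ε₁ + 1/ε₂ − 1 = 1/0.29 + 1/0.58 − 1 = 4.172.
T₁⁴ − T₂⁴ = 7.74×10^12 − 9.88×10^11 = 6.75×10^12 K⁴.
q = 5.67×10⁻⁸ × 6.75×10^12 / 4.172 = 91800 W/m².

q ≈ 91800 W/m²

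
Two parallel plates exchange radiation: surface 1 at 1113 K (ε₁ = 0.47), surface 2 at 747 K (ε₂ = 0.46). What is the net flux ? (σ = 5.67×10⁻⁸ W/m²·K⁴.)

q ≈ 21000 W/m²

For two large parallel gray plates, q = σ(T₁⁴ − T₂⁴) / (1/ε₁ + 1/ε₂ − 1).
1/ε₁ + 1/ε₂ − 1 = 1/0.47 + 1/0.46 − 1 = 3.302.
T₁⁴ − T₂⁴ = 1.53×10^12 − 3.11×10^11 = 1.22×10^12 K⁴.
q = 5.67×10⁻⁸ × 1.22×10^12 / 3.302 = 21000 W/m².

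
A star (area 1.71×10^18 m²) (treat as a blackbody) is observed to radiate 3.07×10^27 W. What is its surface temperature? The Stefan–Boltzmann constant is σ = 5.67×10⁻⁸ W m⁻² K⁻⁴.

From P = σAT⁴, T = (P / σA)^(1/4) = (3.07×10^27 / (5.67×10⁻⁸ × 1.71×10^18))^(1/4).
T = (3.17×10^16)^(1/4) = 13300 K.

T ≈ 13300 K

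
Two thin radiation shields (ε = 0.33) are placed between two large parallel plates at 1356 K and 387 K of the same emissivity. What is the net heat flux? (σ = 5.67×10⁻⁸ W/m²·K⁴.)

Each of the 3 gaps contributes resistance (2/ε − 1) = 2/0.33 − 1 = 5.061; total = 15.18.
q = σ(T₁⁴ − T₂⁴) / 15.18 = 5.67×10⁻⁸ × 3.36×10^12 / 15.18 = 12500 W/m².

q ≈ 12500 W/m²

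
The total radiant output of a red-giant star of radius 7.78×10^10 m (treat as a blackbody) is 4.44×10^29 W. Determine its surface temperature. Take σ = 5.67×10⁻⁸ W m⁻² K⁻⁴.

T ≈ 3190 K

A = 4πr² = 4π × (7.78×10^10)² = 7.61×10^22 m².
From P = σAT⁴, T = (P / σA)^(1/4) = (4.44×10^29 / (5.67×10⁻⁸ × 7.61×10^22))^(1/4).
T = (1.03×10^14)^(1/4) = 3190 K.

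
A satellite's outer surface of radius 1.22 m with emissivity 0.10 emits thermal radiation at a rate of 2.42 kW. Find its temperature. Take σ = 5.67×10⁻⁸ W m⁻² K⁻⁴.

A = 4πr² = 4π × (1.22)² = 18.7 m².
From P = εσAT⁴, T = (P / εσA)^(1/4) = (2420 / (0.10 × 5.67×10⁻⁸ × 18.7))^(1/4).
T = (2.28×10^10)^(1/4) = 389 K.

T ≈ 389 K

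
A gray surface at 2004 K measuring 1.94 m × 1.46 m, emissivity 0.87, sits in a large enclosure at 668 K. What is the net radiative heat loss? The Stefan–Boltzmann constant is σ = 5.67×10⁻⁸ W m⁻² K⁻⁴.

A = 1.94 × 1.46 = 2.83 m².
Q = εσA(T⁴ − T_s⁴). T⁴ − T_s⁴ = (2004)⁴ − (668)⁴ = 1.61×10^13 − 1.99×10^11 = 1.59×10^13 K⁴.
Q = 0.87 × 5.67×10⁻⁸ × 2.83 × 1.59×10^13 = 2.23×10^6 W.

Q ≈ 2.23×10^6 W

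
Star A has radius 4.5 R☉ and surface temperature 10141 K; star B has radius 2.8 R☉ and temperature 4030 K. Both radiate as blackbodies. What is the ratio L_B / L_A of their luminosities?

L_B/L_A ≈ 9.66×10^-3

L = 4πR²σT⁴ ∝ R²T⁴, so L_B/L_A = (2.8/4.5)² × (4030/10141)⁴ = 0.387 × 0.0249 = 9.66×10^-3.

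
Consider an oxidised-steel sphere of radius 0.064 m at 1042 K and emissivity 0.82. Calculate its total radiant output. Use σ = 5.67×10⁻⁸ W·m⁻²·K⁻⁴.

P ≈ 2820 W

A = 4πr² = 4π × (0.064)² = 0.0515 m².
P = εσAT⁴ = 0.82 × 5.67×10⁻⁸ × 0.0515 × (1042)⁴ = 0.82 × 5.67×10⁻⁸ × 0.0515 × 1.18×10^12.
P = 2820 W.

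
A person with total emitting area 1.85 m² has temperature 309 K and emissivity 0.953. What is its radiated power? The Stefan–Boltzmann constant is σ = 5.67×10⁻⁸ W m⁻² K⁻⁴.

Stefan–Boltzmann: P = εσAT⁴ = 0.953 × 5.67×10⁻⁸ × 1.85 × (309)⁴ = 0.953 × 5.67×10⁻⁸ × 1.85 × 9.12×10^9.
P = 911 W.

P ≈ 911 W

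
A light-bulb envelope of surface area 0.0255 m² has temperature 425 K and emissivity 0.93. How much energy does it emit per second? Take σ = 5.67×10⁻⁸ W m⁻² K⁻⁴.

P = εσAT⁴ = 0.93 × 5.67×10⁻⁸ × 0.0255 × (425)⁴ = 0.93 × 5.67×10⁻⁸ × 0.0255 × 3.26×10^10.
P = 43.9 W.

P ≈ 43.9 W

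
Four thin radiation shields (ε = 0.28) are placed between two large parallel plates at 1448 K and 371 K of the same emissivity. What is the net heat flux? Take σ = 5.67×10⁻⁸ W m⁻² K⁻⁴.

Each of the 5 gaps contributes resistance (2/ε − 1) = 2/0.28 − 1 = 6.143; total = 30.71.
q = σ(T₁⁴ − T₂⁴) / 30.71 = 5.67×10⁻⁸ × 4.38×10^12 / 30.71 = 8080 W/m².

q ≈ 8080 W/m²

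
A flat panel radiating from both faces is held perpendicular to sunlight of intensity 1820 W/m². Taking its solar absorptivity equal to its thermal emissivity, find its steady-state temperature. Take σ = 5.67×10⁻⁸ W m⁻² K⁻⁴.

Absorbed flux αS = emitted flux 2εσT⁴ per unit area; with α = ε this gives T = (S/2σ)^(1/4).
T = (1820 / (2 × 5.67×10⁻⁸))^(1/4) = (1.60×10^10)^(1/4).
T = 356 K.

T ≈ 356 K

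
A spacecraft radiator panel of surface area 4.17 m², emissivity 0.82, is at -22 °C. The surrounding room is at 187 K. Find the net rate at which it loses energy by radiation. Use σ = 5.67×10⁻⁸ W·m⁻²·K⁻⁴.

Convert: -22 °C = 251 K.
Q = εσA(T⁴ − T_s⁴). T⁴ − T_s⁴ = (251)⁴ − (187)⁴ = 3.97×10^9 − 1.22×10^9 = 2.75×10^9 K⁴.
Q = 0.82 × 5.67×10⁻⁸ × 4.17 × 2.75×10^9 = 532 W.

Q ≈ 532 W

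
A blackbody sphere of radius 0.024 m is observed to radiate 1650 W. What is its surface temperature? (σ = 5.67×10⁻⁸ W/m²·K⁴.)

T ≈ 1420 K

A = 4πr² = 4π × (0.024)² = 7.24×10^-3 m².
From P = σAT⁴, T = (P / σA)^(1/4) = (1650 / (5.67×10⁻⁸ × 7.24×10^-3))^(1/4).
T = (4.02×10^12)^(1/4) = 1420 K.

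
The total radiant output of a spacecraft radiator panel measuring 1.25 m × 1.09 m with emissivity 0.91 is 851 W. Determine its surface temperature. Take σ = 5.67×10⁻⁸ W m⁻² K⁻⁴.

A = 1.25 × 1.09 = 1.36 m².
From P = εσAT⁴, T = (P / εσA)^(1/4) = (851 / (0.91 × 5.67×10⁻⁸ × 1.36))^(1/4).
T = (1.21×10^10)^(1/4) = 332 K.

T ≈ 332 K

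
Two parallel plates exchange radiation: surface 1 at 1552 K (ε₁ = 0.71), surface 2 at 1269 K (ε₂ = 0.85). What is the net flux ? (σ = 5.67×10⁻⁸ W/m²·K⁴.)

q ≈ 1.15×10^5 W/m²

For two large parallel gray plates, q = σ(T₁⁴ − T₂⁴) / (1/ε₁ + 1/ε₂ − 1).
1/ε₁ + 1/ε₂ − 1 = 1/0.71 + 1/0.85 − 1 = 1.585.
T₁⁴ − T₂⁴ = 5.80×10^12 − 2.59×10^12 = 3.21×10^12 K⁴.
q = 5.67×10⁻⁸ × 3.21×10^12 / 1.585 = 1.15×10^5 W/m².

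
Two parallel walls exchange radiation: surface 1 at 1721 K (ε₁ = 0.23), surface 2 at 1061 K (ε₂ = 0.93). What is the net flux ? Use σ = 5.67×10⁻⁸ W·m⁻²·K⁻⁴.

For two large parallel gray plates, q = σ(T₁⁴ − T₂⁴) / (1/ε₁ + 1/ε₂ − 1).
1/ε₁ + 1/ε₂ − 1 = 1/0.23 + 1/0.93 − 1 = 4.423.
T₁⁴ − T₂⁴ = 8.77×10^12 − 1.27×10^12 = 7.51×10^12 K⁴.
q = 5.67×10⁻⁸ × 7.51×10^12 / 4.423 = 96200 W/m².

q ≈ 96200 W/m²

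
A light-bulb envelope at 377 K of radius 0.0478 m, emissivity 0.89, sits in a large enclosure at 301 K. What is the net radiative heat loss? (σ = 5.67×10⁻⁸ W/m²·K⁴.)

A = 4πr² = 4π × (0.0478)² = 0.0287 m².
Q = εσA(T⁴ − T_s⁴). T⁴ − T_s⁴ = (377)⁴ − (301)⁴ = 2.02×10^10 − 8.21×10^9 = 1.20×10^10 K⁴.
Q = 0.89 × 5.67×10⁻⁸ × 0.0287 × 1.20×10^10 = 17.4 W.

Q ≈ 17.4 W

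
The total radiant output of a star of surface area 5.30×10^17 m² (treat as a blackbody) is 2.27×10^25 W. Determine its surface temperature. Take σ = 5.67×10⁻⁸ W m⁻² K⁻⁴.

From P = σAT⁴, T = (P / σA)^(1/4) = (2.27×10^25 / (5.67×10⁻⁸ × 5.30×10^17))^(1/4).
T = (7.55×10^14)^(1/4) = 5240 K.

T ≈ 5240 K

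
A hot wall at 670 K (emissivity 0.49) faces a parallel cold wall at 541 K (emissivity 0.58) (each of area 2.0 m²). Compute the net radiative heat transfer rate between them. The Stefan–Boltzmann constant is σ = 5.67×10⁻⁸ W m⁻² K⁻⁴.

For two large parallel gray plates, q = σ(T₁⁴ − T₂⁴) / (1/ε₁ + 1/ε₂ − 1).
1/ε₁ + 1/ε₂ − 1 = 1/0.49 + 1/0.58 − 1 = 2.765.
T₁⁴ − T₂⁴ = 2.02×10^11 − 8.57×10^10 = 1.16×10^11 K⁴.
q = 5.67×10⁻⁸ × 1.16×10^11 / 2.765 = 2380 W/m².
Q = q·A = 2380 × 2.0 = 4750 W.

Q ≈ 4750 W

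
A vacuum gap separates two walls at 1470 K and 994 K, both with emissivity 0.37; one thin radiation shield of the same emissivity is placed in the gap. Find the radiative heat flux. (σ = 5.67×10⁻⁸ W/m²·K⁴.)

q ≈ 23800 W/m²

Each of the 2 gaps contributes resistance (2/ε − 1) = 2/0.37 − 1 = 4.405; total = 8.811.
q = σ(T₁⁴ − T₂⁴) / 8.811 = 5.67×10⁻⁸ × 3.69×10^12 / 8.811 = 23800 W/m².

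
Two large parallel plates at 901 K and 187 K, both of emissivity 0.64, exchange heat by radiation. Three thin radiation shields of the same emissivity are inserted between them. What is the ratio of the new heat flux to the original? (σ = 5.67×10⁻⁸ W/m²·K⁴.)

With N identical shields there are N+1 = 4 gaps in series, each with the same radiative resistance, so the flux falls to 1/(N+1) of its unshielded value.

ratio ≈ 0.250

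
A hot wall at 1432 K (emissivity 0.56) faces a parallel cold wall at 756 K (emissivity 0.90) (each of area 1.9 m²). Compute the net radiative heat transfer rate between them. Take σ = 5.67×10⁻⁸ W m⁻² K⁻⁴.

For two large parallel gray plates, q = σ(T₁⁴ − T₂⁴) / (1/ε₁ + 1/ε₂ − 1).
1/ε₁ + 1/ε₂ − 1 = 1/0.56 + 1/0.90 − 1 = 1.897.
T₁⁴ − T₂⁴ = 4.21×10^12 − 3.27×10^11 = 3.88×10^12 K⁴.
q = 5.67×10⁻⁸ × 3.88×10^12 / 1.897 = 1.16×10^5 W/m².
Q = q·A = 1.16×10^5 × 1.9 = 2.20×10^5 W.

Q ≈ 2.20×10^5 W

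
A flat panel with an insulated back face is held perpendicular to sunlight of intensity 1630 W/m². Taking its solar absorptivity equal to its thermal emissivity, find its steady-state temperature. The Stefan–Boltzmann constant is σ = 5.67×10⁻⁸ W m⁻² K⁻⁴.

T ≈ 412 K

Absorbed flux αS = emitted flux εσT⁴ (one radiating face); with α = ε, T = (S/σ)^(1/4).
T = (1630 / 5.67×10⁻⁸)^(1/4) = (2.87×10^10)^(1/4).
T = 412 K.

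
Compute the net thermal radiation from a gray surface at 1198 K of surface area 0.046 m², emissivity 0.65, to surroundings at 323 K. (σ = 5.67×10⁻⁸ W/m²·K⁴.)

Q = εσA(T⁴ − T_s⁴). T⁴ − T_s⁴ = (1198)⁴ − (323)⁴ = 2.06×10^12 − 1.09×10^10 = 2.05×10^12 K⁴.
Q = 0.65 × 5.67×10⁻⁸ × 0.0460 × 2.05×10^12 = 3470 W.

Q ≈ 3470 W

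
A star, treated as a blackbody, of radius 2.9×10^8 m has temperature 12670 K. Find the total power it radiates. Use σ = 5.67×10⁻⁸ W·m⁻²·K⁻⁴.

P ≈ 1.54×10^27 W

A = 4πr² = 4π × (2.9×10^8)² = 1.06×10^18 m².
P = σAT⁴ = 5.67×10⁻⁸ × 1.06×10^18 × (12670)⁴ = 5.67×10⁻⁸ × 1.06×10^18 × 2.58×10^16.
P = 1.54×10^27 W.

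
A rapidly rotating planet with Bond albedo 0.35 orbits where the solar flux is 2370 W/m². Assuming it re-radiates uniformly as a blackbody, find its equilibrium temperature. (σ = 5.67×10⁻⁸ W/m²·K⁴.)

T ≈ 287 K

Power absorbed = (1−a)S·πR²; power emitted = 4πR²σT⁴. Equating and cancelling πR²:
T = ((1−a)S / 4σ)^(1/4) = (1540 / (4 × 5.67×10⁻⁸))^(1/4) = (6.79×10^9)^(1/4).
T = 287 K.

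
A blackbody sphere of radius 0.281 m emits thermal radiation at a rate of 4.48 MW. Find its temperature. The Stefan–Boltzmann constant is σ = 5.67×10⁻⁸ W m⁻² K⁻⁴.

T ≈ 2990 K

A = 4πr² = 4π × (0.281)² = 0.992 m².
From P = σAT⁴, T = (P / σA)^(1/4) = (4.48×10^6 / (5.67×10⁻⁸ × 0.992))^(1/4).
T = (7.96×10^13)^(1/4) = 2990 K.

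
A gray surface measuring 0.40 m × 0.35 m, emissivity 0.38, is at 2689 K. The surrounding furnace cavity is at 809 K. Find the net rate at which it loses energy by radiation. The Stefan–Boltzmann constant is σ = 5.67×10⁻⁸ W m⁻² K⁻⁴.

Q ≈ 1.56×10^5 W

A = 0.40 × 0.35 = 0.140 m².
Q = εσA(T⁴ − T_s⁴). T⁴ − T_s⁴ = (2689)⁴ − (809)⁴ = 5.23×10^13 − 4.28×10^11 = 5.19×10^13 K⁴.
Q = 0.38 × 5.67×10⁻⁸ × 0.140 × 5.19×10^13 = 1.56×10^5 W.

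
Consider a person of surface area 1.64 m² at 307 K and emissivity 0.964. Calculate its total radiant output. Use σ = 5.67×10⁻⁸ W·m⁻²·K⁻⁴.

P = εσAT⁴ = 0.964 × 5.67×10⁻⁸ × 1.64 × (307)⁴ = 0.964 × 5.67×10⁻⁸ × 1.64 × 8.88×10^9.
P = 796 W.

P ≈ 796 W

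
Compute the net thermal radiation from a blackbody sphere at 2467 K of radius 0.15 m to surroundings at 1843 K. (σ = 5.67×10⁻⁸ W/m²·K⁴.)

A = 4πr² = 4π × (0.15)² = 0.283 m².
Q = σA(T⁴ − T_s⁴). T⁴ − T_s⁴ = (2467)⁴ − (1843)⁴ = 3.70×10^13 − 1.15×10^13 = 2.55×10^13 K⁴.
Q = 5.67×10⁻⁸ × 0.283 × 2.55×10^13 = 4.09×10^5 W.

Q ≈ 4.09×10^5 W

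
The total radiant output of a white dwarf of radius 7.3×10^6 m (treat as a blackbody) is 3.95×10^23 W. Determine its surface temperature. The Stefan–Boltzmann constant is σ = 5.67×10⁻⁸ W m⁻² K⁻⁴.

A = 4πr² = 4π × (7.3×10^6)² = 6.70×10^14 m².
From P = σAT⁴, T = (P / σA)^(1/4) = (3.95×10^23 / (5.67×10⁻⁸ × 6.70×10^14))^(1/4).
T = (1.04×10^16)^(1/4) = 10100 K.

T ≈ 10100 K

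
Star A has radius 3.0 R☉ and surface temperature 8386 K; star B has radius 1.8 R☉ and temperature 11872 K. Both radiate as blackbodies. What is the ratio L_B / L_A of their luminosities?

L = 4πR²σT⁴ ∝ R²T⁴, so L_B/L_A = (1.8/3.0)² × (11872/8386)⁴ = 0.360 × 4.02 = 1.45.

L_B/L_A ≈ 1.45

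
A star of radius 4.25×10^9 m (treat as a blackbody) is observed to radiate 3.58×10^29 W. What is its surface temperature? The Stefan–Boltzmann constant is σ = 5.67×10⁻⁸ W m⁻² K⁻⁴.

T ≈ 12900 K

A = 4πr² = 4π × (4.25×10^9)² = 2.27×10^20 m².
From P = σAT⁴, T = (P / σA)^(1/4) = (3.58×10^29 / (5.67×10⁻⁸ × 2.27×10^20))^(1/4).
T = (2.78×10^16)^(1/4) = 12900 K.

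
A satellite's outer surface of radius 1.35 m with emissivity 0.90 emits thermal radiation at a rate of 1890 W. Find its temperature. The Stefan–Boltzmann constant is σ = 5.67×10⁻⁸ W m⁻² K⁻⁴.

T ≈ 201 K

A = 4πr² = 4π × (1.35)² = 22.9 m².
From P = εσAT⁴, T = (P / εσA)^(1/4) = (1890 / (0.90 × 5.67×10⁻⁸ × 22.9))^(1/4).
T = (1.62×10^9)^(1/4) = 201 K.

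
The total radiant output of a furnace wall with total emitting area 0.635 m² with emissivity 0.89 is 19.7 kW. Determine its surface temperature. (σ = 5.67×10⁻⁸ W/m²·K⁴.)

T ≈ 885 K

From P = εσAT⁴, T = (P / εσA)^(1/4) = (19700 / (0.89 × 5.67×10⁻⁸ × 0.635))^(1/4).
T = (6.15×10^11)^(1/4) = 885 K.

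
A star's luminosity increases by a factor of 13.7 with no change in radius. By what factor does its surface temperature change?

P ∝ T⁴ ⇒ T ∝ P^(1/4), so T scales by (13.7)^(1/4) = 1.92.

factor ≈ 1.92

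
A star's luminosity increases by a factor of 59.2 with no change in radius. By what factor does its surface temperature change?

P ∝ T⁴ ⇒ T ∝ P^(1/4), so T scales by (59.2)^(1/4) = 2.77.

factor ≈ 2.77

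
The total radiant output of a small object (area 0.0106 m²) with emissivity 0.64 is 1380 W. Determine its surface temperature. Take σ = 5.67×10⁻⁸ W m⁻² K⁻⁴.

T ≈ 1380 K

From P = εσAT⁴, T = (P / εσA)^(1/4) = (1380 / (0.64 × 5.67×10⁻⁸ × 0.0106))^(1/4).
T = (3.59×10^12)^(1/4) = 1380 K.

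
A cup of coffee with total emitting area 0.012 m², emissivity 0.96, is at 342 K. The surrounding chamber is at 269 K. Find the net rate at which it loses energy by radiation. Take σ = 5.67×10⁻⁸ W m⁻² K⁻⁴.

Q ≈ 5.52 W

Q = εσA(T⁴ − T_s⁴). T⁴ − T_s⁴ = (342)⁴ − (269)⁴ = 1.37×10^10 − 5.24×10^9 = 8.44×10^9 K⁴.
Q = 0.96 × 5.67×10⁻⁸ × 0.0120 × 8.44×10^9 = 5.52 W.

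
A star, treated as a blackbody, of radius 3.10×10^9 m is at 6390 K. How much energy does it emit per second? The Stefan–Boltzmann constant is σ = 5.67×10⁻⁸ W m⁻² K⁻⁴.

P ≈ 1.14×10^28 W

A = 4πr² = 4π × (3.10×10^9)² = 1.21×10^20 m².
P = σAT⁴ = 5.67×10⁻⁸ × 1.21×10^20 × (6390)⁴ = 5.67×10⁻⁸ × 1.21×10^20 × 1.67×10^15.
P = 1.14×10^28 W.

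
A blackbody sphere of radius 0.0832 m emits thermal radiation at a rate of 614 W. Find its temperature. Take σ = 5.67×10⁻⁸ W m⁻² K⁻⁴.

A = 4πr² = 4π × (0.0832)² = 0.0870 m².
From P = σAT⁴, T = (P / σA)^(1/4) = (614 / (5.67×10⁻⁸ × 0.0870))^(1/4).
T = (1.24×10^11)^(1/4) = 594 K.

T ≈ 594 K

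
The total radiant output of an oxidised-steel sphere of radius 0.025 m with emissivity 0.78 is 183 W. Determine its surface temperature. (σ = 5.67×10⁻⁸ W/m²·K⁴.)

T ≈ 852 K

A = 4πr² = 4π × (0.025)² = 7.85×10^-3 m².
From P = εσAT⁴, T = (P / εσA)^(1/4) = (183 / (0.78 × 5.67×10⁻⁸ × 7.85×10^-3))^(1/4).
T = (5.27×10^11)^(1/4) = 852 K.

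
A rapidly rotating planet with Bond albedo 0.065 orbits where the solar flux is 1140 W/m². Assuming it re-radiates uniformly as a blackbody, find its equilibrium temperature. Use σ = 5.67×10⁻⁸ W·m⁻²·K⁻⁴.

T ≈ 262 K

Power absorbed = (1−a)S·πR²; power emitted = 4πR²σT⁴. Equating and cancelling πR²:
T = ((1−a)S / 4σ)^(1/4) = (1070 / (4 × 5.67×10⁻⁸))^(1/4) = (4.70×10^9)^(1/4).
T = 262 K.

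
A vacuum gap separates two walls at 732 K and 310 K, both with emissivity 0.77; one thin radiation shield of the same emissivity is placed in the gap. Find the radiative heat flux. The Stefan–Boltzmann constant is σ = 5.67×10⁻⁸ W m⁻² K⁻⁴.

Each of the 2 gaps contributes resistance (2/ε − 1) = 2/0.77 − 1 = 1.597; total = 3.195.
q = σ(T₁⁴ − T₂⁴) / 3.195 = 5.67×10⁻⁸ × 2.78×10^11 / 3.195 = 4930 W/m².

q ≈ 4930 W/m²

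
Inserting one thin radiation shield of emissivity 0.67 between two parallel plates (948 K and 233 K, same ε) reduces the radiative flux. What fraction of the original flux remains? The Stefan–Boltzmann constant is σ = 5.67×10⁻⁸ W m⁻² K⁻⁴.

With N identical shields there are N+1 = 2 gaps in series, each with the same radiative resistance, so the flux falls to 1/(N+1) of its unshielded value.

ratio ≈ 0.500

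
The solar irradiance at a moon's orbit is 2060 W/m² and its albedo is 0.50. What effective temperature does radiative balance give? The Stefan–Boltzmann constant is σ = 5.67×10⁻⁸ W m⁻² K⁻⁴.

T ≈ 260 K

Power absorbed = (1−a)S·πR²; power emitted = 4πR²σT⁴. Equating and cancelling πR²:
T = ((1−a)S / 4σ)^(1/4) = (1030 / (4 × 5.67×10⁻⁸))^(1/4) = (4.54×10^9)^(1/4).
T = 260 K.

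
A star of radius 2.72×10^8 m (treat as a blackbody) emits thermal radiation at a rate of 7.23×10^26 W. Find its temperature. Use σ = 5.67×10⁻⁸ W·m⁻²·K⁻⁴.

A = 4πr² = 4π × (2.72×10^8)² = 9.30×10^17 m².
From P = σAT⁴, T = (P / σA)^(1/4) = (7.23×10^26 / (5.67×10⁻⁸ × 9.30×10^17))^(1/4).
T = (1.37×10^16)^(1/4) = 10800 K.

T ≈ 10800 K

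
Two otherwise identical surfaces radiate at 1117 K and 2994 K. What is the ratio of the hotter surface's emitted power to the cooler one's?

ratio ≈ 51.6

P ∝ T⁴, so the ratio is (2994/1117)⁴ = (2.680)⁴ = 51.6.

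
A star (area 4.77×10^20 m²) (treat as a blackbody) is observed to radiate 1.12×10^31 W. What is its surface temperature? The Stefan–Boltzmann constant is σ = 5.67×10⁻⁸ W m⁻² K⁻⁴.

T ≈ 25400 K

From P = σAT⁴, T = (P / σA)^(1/4) = (1.12×10^31 / (5.67×10⁻⁸ × 4.77×10^20))^(1/4).
T = (4.14×10^17)^(1/4) = 25400 K.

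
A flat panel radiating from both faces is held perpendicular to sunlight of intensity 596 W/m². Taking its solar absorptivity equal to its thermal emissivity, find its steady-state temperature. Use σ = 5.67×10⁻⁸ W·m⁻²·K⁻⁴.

T ≈ 269 K

Absorbed flux αS = emitted flux 2εσT⁴ per unit area; with α = ε this gives T = (S/2σ)^(1/4).
T = (596 / (2 × 5.67×10⁻⁸))^(1/4) = (5.26×10^9)^(1/4).
T = 269 K.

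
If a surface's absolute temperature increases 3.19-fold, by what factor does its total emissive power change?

P ∝ T⁴, so the power scales as (3.19)⁴ = 104.

factor ≈ 104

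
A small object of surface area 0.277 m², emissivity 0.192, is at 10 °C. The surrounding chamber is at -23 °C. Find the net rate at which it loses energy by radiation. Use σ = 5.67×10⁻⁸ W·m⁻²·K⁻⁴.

Convert: 10 °C = 283 K; -23 °C = 250 K.
Q = εσA(T⁴ − T_s⁴). T⁴ − T_s⁴ = (283)⁴ − (250)⁴ = 6.41×10^9 − 3.91×10^9 = 2.51×10^9 K⁴.
Q = 0.192 × 5.67×10⁻⁸ × 0.277 × 2.51×10^9 = 7.56 W.

Q ≈ 7.56 W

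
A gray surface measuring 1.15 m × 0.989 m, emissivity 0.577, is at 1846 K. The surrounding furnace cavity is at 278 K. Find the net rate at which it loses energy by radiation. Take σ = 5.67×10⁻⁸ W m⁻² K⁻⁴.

A = 1.15 × 0.989 = 1.14 m².
Q = εσA(T⁴ − T_s⁴). T⁴ − T_s⁴ = (1846)⁴ − (278)⁴ = 1.16×10^13 − 5.97×10^9 = 1.16×10^13 K⁴.
Q = 0.577 × 5.67×10⁻⁸ × 1.14 × 1.16×10^13 = 4.32×10^5 W.

Q ≈ 4.32×10^5 W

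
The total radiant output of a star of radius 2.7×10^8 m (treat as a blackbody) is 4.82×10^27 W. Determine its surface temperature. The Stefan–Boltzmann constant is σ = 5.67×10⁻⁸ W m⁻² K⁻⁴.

A = 4πr² = 4π × (2.7×10^8)² = 9.16×10^17 m².
From P = σAT⁴, T = (P / σA)^(1/4) = (4.82×10^27 / (5.67×10⁻⁸ × 9.16×10^17))^(1/4).
T = (9.28×10^16)^(1/4) = 17500 K.

T ≈ 17500 K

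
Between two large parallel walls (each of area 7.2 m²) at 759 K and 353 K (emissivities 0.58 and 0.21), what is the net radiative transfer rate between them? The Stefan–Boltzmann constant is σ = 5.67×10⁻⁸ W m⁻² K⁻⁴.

Q ≈ 23500 W

For two large parallel gray plates, q = σ(T₁⁴ − T₂⁴) / (1/ε₁ + 1/ε₂ − 1).
1/ε₁ + 1/ε₂ − 1 = 1/0.58 + 1/0.21 − 1 = 5.486.
T₁⁴ − T₂⁴ = 3.32×10^11 − 1.55×10^10 = 3.16×10^11 K⁴.
q = 5.67×10⁻⁸ × 3.16×10^11 / 5.486 = 3270 W/m².
Q = q·A = 3270 × 7.2 = 23500 W.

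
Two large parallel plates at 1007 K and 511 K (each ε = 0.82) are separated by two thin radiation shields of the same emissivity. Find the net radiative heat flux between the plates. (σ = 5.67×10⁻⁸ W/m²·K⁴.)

Each of the 3 gaps contributes resistance (2/ε − 1) = 2/0.82 − 1 = 1.439; total = 4.317.
q = σ(T₁⁴ − T₂⁴) / 4.317 = 5.67×10⁻⁸ × 9.60×10^11 / 4.317 = 12600 W/m².

q ≈ 12600 W/m²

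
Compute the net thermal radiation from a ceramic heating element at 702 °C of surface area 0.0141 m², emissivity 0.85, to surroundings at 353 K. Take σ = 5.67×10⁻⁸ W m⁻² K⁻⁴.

Q ≈ 604 W

Convert: 702 °C = 975 K.
Q = εσA(T⁴ − T_s⁴). T⁴ − T_s⁴ = (975)⁴ − (353)⁴ = 9.04×10^11 − 1.55×10^10 = 8.88×10^11 K⁴.
Q = 0.85 × 5.67×10⁻⁸ × 0.0141 × 8.88×10^11 = 604 W.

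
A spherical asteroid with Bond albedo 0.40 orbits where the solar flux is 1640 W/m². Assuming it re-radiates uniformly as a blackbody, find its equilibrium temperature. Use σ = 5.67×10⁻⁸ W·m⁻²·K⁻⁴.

Power absorbed = (1−a)S·πR²; power emitted = 4πR²σT⁴. Equating and cancelling πR²:
T = ((1−a)S / 4σ)^(1/4) = (984 / (4 × 5.67×10⁻⁸))^(1/4) = (4.34×10^9)^(1/4).
T = 257 K.

T ≈ 257 K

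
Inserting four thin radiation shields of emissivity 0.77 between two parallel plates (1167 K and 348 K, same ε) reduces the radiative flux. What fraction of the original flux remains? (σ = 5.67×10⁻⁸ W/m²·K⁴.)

With N identical shields there are N+1 = 5 gaps in series, each with the same radiative resistance, so the flux falls to 1/(N+1) of its unshielded value.

ratio ≈ 0.200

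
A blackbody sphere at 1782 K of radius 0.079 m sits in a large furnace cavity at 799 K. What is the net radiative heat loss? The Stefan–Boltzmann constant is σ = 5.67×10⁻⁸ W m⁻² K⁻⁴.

A = 4πr² = 4π × (0.079)² = 0.0784 m².
Q = σA(T⁴ − T_s⁴). T⁴ − T_s⁴ = (1782)⁴ − (799)⁴ = 1.01×10^13 − 4.08×10^11 = 9.68×10^12 K⁴.
Q = 5.67×10⁻⁸ × 0.0784 × 9.68×10^12 = 43000 W.

Q ≈ 43000 W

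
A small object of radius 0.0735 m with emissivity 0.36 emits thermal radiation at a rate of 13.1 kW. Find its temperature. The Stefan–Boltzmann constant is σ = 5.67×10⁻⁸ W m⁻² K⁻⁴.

T ≈ 1750 K

A = 4πr² = 4π × (0.0735)² = 0.0679 m².
From P = εσAT⁴, T = (P / εσA)^(1/4) = (13100 / (0.36 × 5.67×10⁻⁸ × 0.0679))^(1/4).
T = (9.45×10^12)^(1/4) = 1750 K.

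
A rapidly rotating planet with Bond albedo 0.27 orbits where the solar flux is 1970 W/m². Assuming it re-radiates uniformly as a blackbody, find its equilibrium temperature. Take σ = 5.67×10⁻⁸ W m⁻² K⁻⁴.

T ≈ 282 K

Power absorbed = (1−a)S·πR²; power emitted = 4πR²σT⁴. Equating and cancelling πR²:
T = ((1−a)S / 4σ)^(1/4) = (1440 / (4 × 5.67×10⁻⁸))^(1/4) = (6.34×10^9)^(1/4).
T = 282 K.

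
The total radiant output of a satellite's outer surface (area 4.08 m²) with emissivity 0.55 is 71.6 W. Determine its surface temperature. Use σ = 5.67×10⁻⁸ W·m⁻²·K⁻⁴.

From P = εσAT⁴, T = (P / εσA)^(1/4) = (71.6 / (0.55 × 5.67×10⁻⁸ × 4.08))^(1/4).
T = (5.63×10^8)^(1/4) = 154 K.

T ≈ 154 K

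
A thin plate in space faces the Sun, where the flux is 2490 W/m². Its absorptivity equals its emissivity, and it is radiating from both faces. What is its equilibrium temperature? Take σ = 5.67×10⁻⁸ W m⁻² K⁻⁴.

Absorbed flux αS = emitted flux 2εσT⁴ per unit area; with α = ε this gives T = (S/2σ)^(1/4).
T = (2490 / (2 × 5.67×10⁻⁸))^(1/4) = (2.20×10^10)^(1/4).
T = 385 K.

T ≈ 385 K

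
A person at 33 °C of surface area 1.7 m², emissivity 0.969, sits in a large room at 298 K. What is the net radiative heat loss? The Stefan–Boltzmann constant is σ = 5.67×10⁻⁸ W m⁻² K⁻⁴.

Q ≈ 82.3 W

Convert: 33 °C = 306 K.
Q = εσA(T⁴ − T_s⁴). T⁴ − T_s⁴ = (306)⁴ − (298)⁴ = 8.77×10^9 − 7.89×10^9 = 8.82×10^8 K⁴.
Q = 0.969 × 5.67×10⁻⁸ × 1.70 × 8.82×10^8 = 82.3 W.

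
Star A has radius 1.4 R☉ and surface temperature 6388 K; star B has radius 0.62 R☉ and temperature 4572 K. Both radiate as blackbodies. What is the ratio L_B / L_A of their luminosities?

L = 4πR²σT⁴ ∝ R²T⁴, so L_B/L_A = (0.62/1.4)² × (4572/6388)⁴ = 0.196 × 0.262 = 0.0515.

L_B/L_A ≈ 0.0515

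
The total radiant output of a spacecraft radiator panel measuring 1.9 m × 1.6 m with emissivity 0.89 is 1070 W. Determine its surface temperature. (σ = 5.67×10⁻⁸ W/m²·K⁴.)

A = 1.9 × 1.6 = 3.04 m².
From P = εσAT⁴, T = (P / εσA)^(1/4) = (1070 / (0.89 × 5.67×10⁻⁸ × 3.04))^(1/4).
T = (6.97×10^9)^(1/4) = 289 K.

T ≈ 289 K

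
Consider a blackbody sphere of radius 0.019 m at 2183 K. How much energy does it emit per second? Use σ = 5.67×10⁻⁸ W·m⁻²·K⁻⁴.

P ≈ 5840 W

A = 4πr² = 4π × (0.019)² = 4.54×10^-3 m².
P = σAT⁴ = 5.67×10⁻⁸ × 4.54×10^-3 × (2183)⁴ = 5.67×10⁻⁸ × 4.54×10^-3 × 2.27×10^13.
P = 5840 W.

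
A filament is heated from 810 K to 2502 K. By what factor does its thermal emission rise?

ratio ≈ 91.0

P ∝ T⁴, so the ratio is (2502/810)⁴ = (3.089)⁴ = 91.0.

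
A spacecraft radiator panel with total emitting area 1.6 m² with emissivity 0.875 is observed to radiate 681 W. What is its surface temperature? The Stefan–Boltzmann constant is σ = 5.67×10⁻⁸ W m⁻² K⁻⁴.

T ≈ 304 K

From P = εσAT⁴, T = (P / εσA)^(1/4) = (681 / (0.875 × 5.67×10⁻⁸ × 1.60))^(1/4).
T = (8.58×10^9)^(1/4) = 304 K.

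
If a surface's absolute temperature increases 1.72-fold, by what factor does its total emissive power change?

factor ≈ 8.75

P ∝ T⁴, so the power scales as (1.72)⁴ = 8.75.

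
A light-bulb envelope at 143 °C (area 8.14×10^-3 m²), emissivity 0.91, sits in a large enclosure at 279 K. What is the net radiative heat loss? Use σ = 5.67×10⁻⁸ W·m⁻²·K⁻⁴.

Convert: 143 °C = 416 K.
Q = εσA(T⁴ − T_s⁴). T⁴ − T_s⁴ = (416)⁴ − (279)⁴ = 2.99×10^10 − 6.06×10^9 = 2.39×10^10 K⁴.
Q = 0.91 × 5.67×10⁻⁸ × 8.14×10^-3 × 2.39×10^10 = 10.0 W.

Q ≈ 10.0 W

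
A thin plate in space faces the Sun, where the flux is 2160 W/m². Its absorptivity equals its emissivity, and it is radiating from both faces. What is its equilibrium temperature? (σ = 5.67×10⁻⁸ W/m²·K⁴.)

Absorbed flux αS = emitted flux 2εσT⁴ per unit area; with α = ε this gives T = (S/2σ)^(1/4).
T = (2160 / (2 × 5.67×10⁻⁸))^(1/4) = (1.90×10^10)^(1/4).
T = 372 K.

T ≈ 372 K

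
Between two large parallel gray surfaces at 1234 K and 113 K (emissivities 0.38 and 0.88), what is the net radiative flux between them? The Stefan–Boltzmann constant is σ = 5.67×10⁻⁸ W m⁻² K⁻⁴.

For two large parallel gray plates, q = σ(T₁⁴ − T₂⁴) / (1/ε₁ + 1/ε₂ − 1).
1/ε₁ + 1/ε₂ − 1 = 1/0.38 + 1/0.88 − 1 = 2.768.
T₁⁴ − T₂⁴ = 2.32×10^12 − 1.63×10^8 = 2.32×10^12 K⁴.
q = 5.67×10⁻⁸ × 2.32×10^12 / 2.768 = 47500 W/m².

q ≈ 47500 W/m²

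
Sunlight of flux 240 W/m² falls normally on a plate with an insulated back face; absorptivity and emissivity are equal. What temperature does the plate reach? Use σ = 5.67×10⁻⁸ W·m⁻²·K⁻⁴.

T ≈ 255 K

Absorbed flux αS = emitted flux εσT⁴ (one radiating face); with α = ε, T = (S/σ)^(1/4).
T = (240 / 5.67×10⁻⁸)^(1/4) = (4.23×10^9)^(1/4).
T = 255 K.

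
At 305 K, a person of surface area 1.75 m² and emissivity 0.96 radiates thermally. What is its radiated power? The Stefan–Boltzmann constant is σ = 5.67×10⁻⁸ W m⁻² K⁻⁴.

P ≈ 824 W

Stefan–Boltzmann: P = εσAT⁴ = 0.96 × 5.67×10⁻⁸ × 1.75 × (305)⁴ = 0.96 × 5.67×10⁻⁸ × 1.75 × 8.65×10^9.
P = 824 W.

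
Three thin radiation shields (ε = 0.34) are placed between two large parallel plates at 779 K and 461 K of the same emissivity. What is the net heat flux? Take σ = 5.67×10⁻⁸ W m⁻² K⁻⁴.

Each of the 4 gaps contributes resistance (2/ε − 1) = 2/0.34 − 1 = 4.882; total = 19.53.
q = σ(T₁⁴ − T₂⁴) / 19.53 = 5.67×10⁻⁸ × 3.23×10^11 / 19.53 = 938 W/m².

q ≈ 938 W/m²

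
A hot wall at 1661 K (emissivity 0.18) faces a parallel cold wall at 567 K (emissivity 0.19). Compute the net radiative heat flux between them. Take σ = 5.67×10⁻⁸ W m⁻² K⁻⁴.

For two large parallel gray plates, q = σ(T₁⁴ − T₂⁴) / (1/ε₁ + 1/ε₂ − 1).
1/ε₁ + 1/ε₂ − 1 = 1/0.18 + 1/0.19 − 1 = 9.819.
T₁⁴ − T₂⁴ = 7.61×10^12 − 1.03×10^11 = 7.51×10^12 K⁴.
q = 5.67×10⁻⁸ × 7.51×10^12 / 9.819 = 43400 W/m².

q ≈ 43400 W/m²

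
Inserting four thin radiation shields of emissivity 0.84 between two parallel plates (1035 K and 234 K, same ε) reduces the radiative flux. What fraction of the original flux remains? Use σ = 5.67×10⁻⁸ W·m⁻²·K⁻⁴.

With N identical shields there are N+1 = 5 gaps in series, each with the same radiative resistance, so the flux falls to 1/(N+1) of its unshielded value.

ratio ≈ 0.200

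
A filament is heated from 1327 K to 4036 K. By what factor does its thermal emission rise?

P ∝ T⁴, so the ratio is (4036/1327)⁴ = (3.041)⁴ = 85.6.

ratio ≈ 85.6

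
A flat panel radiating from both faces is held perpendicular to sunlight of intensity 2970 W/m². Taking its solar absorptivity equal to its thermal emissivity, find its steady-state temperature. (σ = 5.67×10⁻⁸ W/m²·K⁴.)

T ≈ 402 K

Absorbed flux αS = emitted flux 2εσT⁴ per unit area; with α = ε this gives T = (S/2σ)^(1/4).
T = (2970 / (2 × 5.67×10⁻⁸))^(1/4) = (2.62×10^10)^(1/4).
T = 402 K.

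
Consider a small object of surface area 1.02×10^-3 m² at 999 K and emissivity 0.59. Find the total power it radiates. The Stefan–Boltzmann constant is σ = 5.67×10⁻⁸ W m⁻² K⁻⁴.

P ≈ 34.0 W

Stefan–Boltzmann: P = εσAT⁴ = 0.59 × 5.67×10⁻⁸ × 1.02×10^-3 × (999)⁴ = 0.59 × 5.67×10⁻⁸ × 1.02×10^-3 × 9.96×10^11.
P = 34.0 W.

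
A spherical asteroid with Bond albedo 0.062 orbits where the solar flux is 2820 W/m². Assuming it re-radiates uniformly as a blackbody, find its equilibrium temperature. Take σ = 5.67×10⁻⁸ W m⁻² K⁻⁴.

Power absorbed = (1−a)S·πR²; power emitted = 4πR²σT⁴. Equating and cancelling πR²:
T = ((1−a)S / 4σ)^(1/4) = (2650 / (4 × 5.67×10⁻⁸))^(1/4) = (1.17×10^10)^(1/4).
T = 329 K.

T ≈ 329 K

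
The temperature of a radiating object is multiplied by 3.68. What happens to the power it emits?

P ∝ T⁴, so the power scales as (3.68)⁴ = 183.

factor ≈ 183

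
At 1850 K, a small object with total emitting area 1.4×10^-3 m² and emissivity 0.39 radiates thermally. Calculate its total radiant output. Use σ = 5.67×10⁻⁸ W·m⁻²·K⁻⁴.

P ≈ 363 W

Stefan–Boltzmann: P = εσAT⁴ = 0.39 × 5.67×10⁻⁸ × 1.40×10^-3 × (1850)⁴ = 0.39 × 5.67×10⁻⁸ × 1.40×10^-3 × 1.17×10^13.
P = 363 W.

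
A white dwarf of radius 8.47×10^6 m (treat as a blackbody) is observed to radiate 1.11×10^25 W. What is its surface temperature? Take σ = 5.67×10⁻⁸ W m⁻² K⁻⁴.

T ≈ 21600 K

A = 4πr² = 4π × (8.47×10^6)² = 9.02×10^14 m².
From P = σAT⁴, T = (P / σA)^(1/4) = (1.11×10^25 / (5.67×10⁻⁸ × 9.02×10^14))^(1/4).
T = (2.17×10^17)^(1/4) = 21600 K.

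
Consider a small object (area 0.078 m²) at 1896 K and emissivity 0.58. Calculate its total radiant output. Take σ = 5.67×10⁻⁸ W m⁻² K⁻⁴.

P ≈ 33100 W

P = εσAT⁴ = 0.58 × 5.67×10⁻⁸ × 0.0780 × (1896)⁴ = 0.58 × 5.67×10⁻⁸ × 0.0780 × 1.29×10^13.
P = 33100 W.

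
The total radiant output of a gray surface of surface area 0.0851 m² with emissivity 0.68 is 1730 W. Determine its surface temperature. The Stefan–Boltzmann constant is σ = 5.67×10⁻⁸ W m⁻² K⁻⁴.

T ≈ 852 K

From P = εσAT⁴, T = (P / εσA)^(1/4) = (1730 / (0.68 × 5.67×10⁻⁸ × 0.0851))^(1/4).
T = (5.27×10^11)^(1/4) = 852 K.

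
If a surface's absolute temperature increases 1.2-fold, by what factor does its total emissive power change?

P ∝ T⁴, so the power scales as (1.2)⁴ = 2.07.

factor ≈ 2.07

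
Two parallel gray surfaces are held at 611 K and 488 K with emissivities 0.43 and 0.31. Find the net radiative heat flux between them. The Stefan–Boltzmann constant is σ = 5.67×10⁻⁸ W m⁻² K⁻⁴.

q ≈ 1030 W/m²

For two large parallel gray plates, q = σ(T₁⁴ − T₂⁴) / (1/ε₁ + 1/ε₂ − 1).
1/ε₁ + 1/ε₂ − 1 = 1/0.43 + 1/0.31 − 1 = 4.551.
T₁⁴ − T₂⁴ = 1.39×10^11 − 5.67×10^10 = 8.27×10^10 K⁴.
q = 5.67×10⁻⁸ × 8.27×10^10 / 4.551 = 1030 W/m².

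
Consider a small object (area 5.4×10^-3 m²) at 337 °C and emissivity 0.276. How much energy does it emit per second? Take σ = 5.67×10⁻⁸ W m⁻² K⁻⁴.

P ≈ 11.7 W

337 °C = 610 K.
Stefan–Boltzmann: P = εσAT⁴ = 0.276 × 5.67×10⁻⁸ × 5.40×10^-3 × (610)⁴ = 0.276 × 5.67×10⁻⁸ × 5.40×10^-3 × 1.38×10^11.
P = 11.7 W.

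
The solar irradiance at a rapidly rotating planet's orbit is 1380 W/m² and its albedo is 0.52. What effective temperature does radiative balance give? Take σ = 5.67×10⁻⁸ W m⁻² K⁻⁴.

Power absorbed = (1−a)S·πR²; power emitted = 4πR²σT⁴. Equating and cancelling πR²:
T = ((1−a)S / 4σ)^(1/4) = (662 / (4 × 5.67×10⁻⁸))^(1/4) = (2.92×10^9)^(1/4).
T = 232 K.

T ≈ 232 K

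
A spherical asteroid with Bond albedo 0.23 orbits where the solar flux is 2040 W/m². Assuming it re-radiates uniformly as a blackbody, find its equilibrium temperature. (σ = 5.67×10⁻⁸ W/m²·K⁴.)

T ≈ 288 K

Power absorbed = (1−a)S·πR²; power emitted = 4πR²σT⁴. Equating and cancelling πR²:
T = ((1−a)S / 4σ)^(1/4) = (1570 / (4 × 5.67×10⁻⁸))^(1/4) = (6.93×10^9)^(1/4).
T = 288 K.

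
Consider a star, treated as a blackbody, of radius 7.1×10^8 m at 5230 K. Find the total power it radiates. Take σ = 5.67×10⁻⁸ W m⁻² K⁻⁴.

A = 4πr² = 4π × (7.1×10^8)² = 6.33×10^18 m².
P = σAT⁴ = 5.67×10⁻⁸ × 6.33×10^18 × (5230)⁴ = 5.67×10⁻⁸ × 6.33×10^18 × 7.48×10^14.
P = 2.69×10^26 W.

P ≈ 2.69×10^26 W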